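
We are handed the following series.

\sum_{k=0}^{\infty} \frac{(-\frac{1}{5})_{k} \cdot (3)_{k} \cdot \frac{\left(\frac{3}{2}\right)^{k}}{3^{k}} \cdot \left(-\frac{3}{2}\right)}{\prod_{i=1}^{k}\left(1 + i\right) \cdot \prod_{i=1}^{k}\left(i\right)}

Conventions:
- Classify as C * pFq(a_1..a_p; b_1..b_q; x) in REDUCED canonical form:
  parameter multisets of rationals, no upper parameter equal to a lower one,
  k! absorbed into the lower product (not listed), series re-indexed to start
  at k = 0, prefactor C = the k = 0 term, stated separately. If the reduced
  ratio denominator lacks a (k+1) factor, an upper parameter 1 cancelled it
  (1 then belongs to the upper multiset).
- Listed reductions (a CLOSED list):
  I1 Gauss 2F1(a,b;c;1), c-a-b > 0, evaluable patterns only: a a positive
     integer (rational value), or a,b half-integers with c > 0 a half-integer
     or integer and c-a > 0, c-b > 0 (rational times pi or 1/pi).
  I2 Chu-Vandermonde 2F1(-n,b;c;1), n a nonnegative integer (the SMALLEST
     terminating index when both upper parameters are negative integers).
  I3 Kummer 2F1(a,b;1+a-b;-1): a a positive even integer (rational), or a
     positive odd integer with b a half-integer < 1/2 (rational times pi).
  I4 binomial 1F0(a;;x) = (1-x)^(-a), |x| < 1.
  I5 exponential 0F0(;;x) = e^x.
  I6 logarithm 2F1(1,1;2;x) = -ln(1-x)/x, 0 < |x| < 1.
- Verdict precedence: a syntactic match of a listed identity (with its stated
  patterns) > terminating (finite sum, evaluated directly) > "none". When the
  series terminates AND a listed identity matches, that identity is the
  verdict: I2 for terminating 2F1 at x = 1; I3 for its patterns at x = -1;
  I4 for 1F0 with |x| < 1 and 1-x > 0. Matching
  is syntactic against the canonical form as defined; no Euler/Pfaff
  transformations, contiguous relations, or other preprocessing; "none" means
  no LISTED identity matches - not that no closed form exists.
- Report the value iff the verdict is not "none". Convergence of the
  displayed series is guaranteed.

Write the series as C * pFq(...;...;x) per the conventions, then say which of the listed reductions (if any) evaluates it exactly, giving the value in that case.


x = \frac{1}{2} here; the reduced form reads 2F1, upper {-\frac{1}{5}, 3}, lower {2}, C = -\frac{3}{2}. Verdict: none - this 2F1 at x = \frac{1}{2} matches no listed pattern, and upper {-\frac{1}{5}, 3} holds no stopper.

Structural cue: t_0 = -\frac{3}{2} here, and the lower running product (C = -3/2) is a rising factorial.
Ratio: r(k) = \frac{1}{2} * (k-\frac{1}{5}) (k+3) / [(k+2) (k+1)] - poly over poly, x = \frac{1}{2} from leading terms; C = -\frac{3}{2} at k = 0.


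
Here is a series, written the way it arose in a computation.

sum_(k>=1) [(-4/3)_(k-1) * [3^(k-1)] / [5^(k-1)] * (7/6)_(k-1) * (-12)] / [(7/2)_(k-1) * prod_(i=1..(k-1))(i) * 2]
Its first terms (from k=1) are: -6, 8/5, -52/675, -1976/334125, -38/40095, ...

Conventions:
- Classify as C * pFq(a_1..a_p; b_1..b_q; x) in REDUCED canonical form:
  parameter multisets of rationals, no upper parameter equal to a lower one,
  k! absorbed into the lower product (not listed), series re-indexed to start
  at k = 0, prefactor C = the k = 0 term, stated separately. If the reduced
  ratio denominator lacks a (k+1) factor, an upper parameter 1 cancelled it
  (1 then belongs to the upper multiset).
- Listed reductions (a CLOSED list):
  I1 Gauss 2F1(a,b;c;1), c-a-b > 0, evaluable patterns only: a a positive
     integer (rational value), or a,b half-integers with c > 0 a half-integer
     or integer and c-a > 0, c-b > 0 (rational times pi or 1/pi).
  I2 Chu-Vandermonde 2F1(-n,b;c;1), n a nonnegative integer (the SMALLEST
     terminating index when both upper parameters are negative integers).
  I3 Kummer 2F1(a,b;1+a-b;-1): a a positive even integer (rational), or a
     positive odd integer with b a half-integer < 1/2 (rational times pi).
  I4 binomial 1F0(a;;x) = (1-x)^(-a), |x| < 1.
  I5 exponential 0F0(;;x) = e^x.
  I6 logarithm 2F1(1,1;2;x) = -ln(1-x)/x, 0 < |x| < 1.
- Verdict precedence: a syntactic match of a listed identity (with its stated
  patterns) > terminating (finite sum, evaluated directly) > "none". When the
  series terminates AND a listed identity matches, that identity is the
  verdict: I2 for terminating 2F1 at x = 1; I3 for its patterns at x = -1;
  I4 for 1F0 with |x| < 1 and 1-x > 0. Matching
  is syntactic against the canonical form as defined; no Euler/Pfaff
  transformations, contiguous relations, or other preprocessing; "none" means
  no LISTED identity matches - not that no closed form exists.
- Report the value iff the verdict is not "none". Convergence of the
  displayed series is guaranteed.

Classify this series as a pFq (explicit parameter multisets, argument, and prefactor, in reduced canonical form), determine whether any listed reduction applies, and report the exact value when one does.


The series (x = 3/5) is 2F1: upper {-4/3, 7/6}, lower {7/2}, prefactor -6. Verdict: none - at argument 3/5 the multisets {-4/3, 7/6} ; {7/2} match no listed identity.

The tell: x = (3/5) and the product of the first k integers (C = -6, x = 3/5) is k!.
Step ratio: r(k) = (3/5) * (k-4/3) (k+7/6) / [(k+7/2) (k+1)] - poly over poly, x = (3/5) from leading terms; C = -6 at k = 0.


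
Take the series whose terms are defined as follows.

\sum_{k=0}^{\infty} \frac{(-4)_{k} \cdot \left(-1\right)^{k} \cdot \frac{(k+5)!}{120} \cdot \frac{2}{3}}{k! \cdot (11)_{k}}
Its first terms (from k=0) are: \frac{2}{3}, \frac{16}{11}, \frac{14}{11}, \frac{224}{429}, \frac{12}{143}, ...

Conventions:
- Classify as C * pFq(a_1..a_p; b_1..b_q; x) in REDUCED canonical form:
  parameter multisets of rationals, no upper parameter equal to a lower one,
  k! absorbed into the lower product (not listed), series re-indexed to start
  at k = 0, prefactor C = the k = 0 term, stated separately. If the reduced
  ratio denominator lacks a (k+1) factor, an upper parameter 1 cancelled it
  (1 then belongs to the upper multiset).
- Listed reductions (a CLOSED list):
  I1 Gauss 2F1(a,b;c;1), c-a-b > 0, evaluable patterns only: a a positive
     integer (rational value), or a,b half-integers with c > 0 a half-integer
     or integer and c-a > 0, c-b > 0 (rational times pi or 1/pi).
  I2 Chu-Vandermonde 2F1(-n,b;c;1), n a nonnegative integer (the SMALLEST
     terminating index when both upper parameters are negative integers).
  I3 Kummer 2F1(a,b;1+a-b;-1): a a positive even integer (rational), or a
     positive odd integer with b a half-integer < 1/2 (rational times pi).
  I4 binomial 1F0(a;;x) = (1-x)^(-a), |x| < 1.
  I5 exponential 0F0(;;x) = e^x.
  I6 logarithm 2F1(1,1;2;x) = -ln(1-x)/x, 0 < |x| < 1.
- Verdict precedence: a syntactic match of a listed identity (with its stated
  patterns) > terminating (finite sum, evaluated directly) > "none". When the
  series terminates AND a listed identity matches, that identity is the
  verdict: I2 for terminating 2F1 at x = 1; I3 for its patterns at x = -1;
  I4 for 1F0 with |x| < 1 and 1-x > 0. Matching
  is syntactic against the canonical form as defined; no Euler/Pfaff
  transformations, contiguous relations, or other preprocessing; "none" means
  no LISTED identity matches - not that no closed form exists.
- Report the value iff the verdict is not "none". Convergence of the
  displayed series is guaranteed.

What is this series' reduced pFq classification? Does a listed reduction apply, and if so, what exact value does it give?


This is \frac{2}{3} * 2F1(-4, 6; 11; -1) in reduced canonical form. Verdict: the Kummer evaluation I3 fires (x = -1; c = 11 equals 1+a-b for upper {-4, 6}: listed pattern). Exact value: 4.

The tell: from the first term \frac{2}{3}: the factorial ratio (prefactor 2/3) (k+a-1)!/(a-1)! is a rising factorial (a)_k.
Ratio: r(k) = -1 * (k-4) (k+6) / [(k+11) (k+1)] - poly over poly, x = -1 from leading terms; C = \frac{2}{3} at k = 0.


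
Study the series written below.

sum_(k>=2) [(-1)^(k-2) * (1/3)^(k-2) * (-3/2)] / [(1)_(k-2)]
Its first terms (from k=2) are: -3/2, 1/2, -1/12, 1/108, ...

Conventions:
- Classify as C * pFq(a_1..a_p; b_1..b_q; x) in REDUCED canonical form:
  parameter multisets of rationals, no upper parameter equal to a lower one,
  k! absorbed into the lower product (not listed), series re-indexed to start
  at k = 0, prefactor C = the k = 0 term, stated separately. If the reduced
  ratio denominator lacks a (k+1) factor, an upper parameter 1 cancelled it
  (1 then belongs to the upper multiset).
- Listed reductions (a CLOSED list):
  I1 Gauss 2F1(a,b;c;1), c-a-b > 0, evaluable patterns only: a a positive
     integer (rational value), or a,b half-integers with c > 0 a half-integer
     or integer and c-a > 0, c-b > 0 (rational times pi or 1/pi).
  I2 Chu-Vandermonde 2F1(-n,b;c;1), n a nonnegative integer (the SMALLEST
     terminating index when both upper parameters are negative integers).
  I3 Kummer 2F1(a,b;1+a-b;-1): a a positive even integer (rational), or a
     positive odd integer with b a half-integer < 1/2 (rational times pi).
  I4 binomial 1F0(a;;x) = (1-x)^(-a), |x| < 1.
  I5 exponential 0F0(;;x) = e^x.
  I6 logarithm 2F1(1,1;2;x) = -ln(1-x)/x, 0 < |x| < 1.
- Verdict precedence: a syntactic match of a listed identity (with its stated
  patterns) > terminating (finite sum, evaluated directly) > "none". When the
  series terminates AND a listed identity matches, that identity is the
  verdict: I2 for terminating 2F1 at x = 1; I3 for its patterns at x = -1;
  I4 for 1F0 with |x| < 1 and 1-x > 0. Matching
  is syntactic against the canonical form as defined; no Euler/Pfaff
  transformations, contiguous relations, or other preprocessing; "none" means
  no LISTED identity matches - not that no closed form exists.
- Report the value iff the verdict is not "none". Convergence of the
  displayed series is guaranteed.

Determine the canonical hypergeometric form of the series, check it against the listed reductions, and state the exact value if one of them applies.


Classification (C = -3/2): 0F0 with upper {-}, lower {-}, argument x = -1/3. Verdict: the exponential series (I5) applies (the 0F0 exponential series at x = -1/3). Exact value: (-3/2) * e^(-1/3).

The tell: t_0 being -3/2, (1)_k (C = -3/2) is k! itself.
Ratio: r(k) = (-1/3) * 1 / [(k+1)] - rational in k. x = (-1/3); t_0 = -3/2; negate the roots.


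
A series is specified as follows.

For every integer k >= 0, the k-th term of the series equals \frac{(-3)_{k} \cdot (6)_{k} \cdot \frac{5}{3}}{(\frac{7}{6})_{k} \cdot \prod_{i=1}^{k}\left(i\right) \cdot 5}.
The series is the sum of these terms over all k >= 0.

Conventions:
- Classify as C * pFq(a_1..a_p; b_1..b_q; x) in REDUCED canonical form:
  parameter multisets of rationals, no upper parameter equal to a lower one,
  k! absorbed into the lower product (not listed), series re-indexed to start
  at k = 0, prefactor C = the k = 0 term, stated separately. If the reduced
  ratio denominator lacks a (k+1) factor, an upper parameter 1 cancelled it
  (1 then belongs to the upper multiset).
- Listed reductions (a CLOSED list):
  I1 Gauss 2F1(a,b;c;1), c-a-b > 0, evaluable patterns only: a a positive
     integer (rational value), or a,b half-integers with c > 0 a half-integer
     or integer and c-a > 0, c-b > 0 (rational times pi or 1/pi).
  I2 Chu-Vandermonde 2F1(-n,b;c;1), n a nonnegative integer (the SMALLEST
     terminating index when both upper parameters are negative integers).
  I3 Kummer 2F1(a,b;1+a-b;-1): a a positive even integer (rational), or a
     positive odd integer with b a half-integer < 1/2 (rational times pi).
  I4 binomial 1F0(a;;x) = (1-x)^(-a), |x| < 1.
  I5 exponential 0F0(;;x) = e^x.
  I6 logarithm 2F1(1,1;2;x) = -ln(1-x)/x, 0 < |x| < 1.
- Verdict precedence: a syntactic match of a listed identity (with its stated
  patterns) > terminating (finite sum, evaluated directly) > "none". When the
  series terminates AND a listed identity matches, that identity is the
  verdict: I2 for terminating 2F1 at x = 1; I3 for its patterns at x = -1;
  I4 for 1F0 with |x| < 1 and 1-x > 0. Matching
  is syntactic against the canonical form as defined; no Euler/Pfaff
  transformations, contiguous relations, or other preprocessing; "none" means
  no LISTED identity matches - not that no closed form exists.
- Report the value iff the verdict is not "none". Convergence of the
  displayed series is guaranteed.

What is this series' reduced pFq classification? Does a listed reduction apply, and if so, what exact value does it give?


At argument 1: a 2F1 with upper {-3, 6}, lower {\frac{7}{6}}, scaled by C = \frac{1}{3}. Verdict: Chu-Vandermonde (I2) fires (terminating 2F1 at x = 1 with n = 3, b = 6, c = \frac{7}{6}). Exact value: -\frac{11339}{5187}.

The tell: t_0 = \frac{1}{3} here, and the constant factors (C = 1/3, x = 1) combine into one prefactor.
Step ratio: r(k) = 1 * (k-3) (k+6) / [(k+\frac{7}{6}) (k+1)] - rational; roots negated = parameters, x = 1, C = \frac{1}{3}.


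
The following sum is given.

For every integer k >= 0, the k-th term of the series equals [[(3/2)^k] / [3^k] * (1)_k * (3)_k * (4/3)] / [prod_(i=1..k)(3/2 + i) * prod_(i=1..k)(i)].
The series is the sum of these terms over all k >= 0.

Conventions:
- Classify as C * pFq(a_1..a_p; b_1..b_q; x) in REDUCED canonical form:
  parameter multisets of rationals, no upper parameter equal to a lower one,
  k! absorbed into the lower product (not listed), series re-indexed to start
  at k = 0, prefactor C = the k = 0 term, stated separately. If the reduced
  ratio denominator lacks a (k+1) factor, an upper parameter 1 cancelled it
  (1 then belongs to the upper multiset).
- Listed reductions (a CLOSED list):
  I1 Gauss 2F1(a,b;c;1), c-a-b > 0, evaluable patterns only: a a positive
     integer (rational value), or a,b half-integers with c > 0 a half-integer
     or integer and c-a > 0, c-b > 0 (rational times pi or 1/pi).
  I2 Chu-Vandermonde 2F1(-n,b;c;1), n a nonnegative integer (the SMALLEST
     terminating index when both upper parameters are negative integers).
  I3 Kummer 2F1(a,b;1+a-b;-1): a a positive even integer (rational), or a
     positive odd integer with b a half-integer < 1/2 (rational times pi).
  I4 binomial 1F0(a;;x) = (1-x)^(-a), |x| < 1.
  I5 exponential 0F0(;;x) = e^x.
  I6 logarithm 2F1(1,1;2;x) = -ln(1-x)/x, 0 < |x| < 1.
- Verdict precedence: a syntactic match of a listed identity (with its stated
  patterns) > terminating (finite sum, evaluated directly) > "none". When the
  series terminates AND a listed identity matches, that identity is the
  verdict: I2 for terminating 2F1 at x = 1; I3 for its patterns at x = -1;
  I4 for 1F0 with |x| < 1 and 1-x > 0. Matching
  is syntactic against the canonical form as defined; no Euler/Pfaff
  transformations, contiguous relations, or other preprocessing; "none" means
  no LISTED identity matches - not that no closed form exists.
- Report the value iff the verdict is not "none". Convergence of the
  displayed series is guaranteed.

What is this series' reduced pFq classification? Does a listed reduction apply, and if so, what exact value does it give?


Classification (C = 4/3): 2F1 with upper {1, 3}, lower {5/2}, argument x = 1/2. Verdict: none. Every listed pattern misses the 2F1 form at 1/2, upper {1, 3}.

The tell: t_0 being 4/3, the two k-th powers (C = 4/3) combine into one argument.
Term ratio: r(k) = (1/2) * (k+1) (k+3) / [(k+5/2) (k+1)] - rational in k. x = (1/2); t_0 = 4/3; negate the roots.


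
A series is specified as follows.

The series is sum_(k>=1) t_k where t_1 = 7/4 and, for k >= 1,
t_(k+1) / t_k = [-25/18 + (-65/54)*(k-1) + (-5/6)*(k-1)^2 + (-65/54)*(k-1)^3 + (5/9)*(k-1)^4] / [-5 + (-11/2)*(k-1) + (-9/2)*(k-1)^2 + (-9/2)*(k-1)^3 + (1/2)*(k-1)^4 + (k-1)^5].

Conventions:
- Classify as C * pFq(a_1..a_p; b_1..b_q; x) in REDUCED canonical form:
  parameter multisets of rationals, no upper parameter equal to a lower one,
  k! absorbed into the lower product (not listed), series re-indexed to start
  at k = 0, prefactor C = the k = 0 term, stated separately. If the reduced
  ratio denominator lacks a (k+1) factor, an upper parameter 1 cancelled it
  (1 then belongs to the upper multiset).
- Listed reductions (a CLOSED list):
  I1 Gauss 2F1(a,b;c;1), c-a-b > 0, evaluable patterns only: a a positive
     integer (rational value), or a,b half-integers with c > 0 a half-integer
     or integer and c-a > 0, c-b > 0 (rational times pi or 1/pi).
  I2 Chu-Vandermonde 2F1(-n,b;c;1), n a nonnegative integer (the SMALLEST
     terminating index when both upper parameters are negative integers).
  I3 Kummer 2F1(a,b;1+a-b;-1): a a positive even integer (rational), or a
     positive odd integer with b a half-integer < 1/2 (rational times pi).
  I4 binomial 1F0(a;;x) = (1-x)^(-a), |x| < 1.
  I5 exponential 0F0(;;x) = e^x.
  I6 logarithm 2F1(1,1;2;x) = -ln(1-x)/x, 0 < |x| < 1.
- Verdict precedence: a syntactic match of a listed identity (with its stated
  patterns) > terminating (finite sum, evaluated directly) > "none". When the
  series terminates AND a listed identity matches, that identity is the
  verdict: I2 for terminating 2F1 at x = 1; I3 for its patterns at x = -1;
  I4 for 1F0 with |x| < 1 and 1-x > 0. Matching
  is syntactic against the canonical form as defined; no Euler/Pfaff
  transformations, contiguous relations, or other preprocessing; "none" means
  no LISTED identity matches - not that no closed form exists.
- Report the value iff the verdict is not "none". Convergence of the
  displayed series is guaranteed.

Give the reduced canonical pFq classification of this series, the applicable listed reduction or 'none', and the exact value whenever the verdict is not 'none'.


First insight: t_0 = 7/4 here, and roots of the ratio polynomials (C = 7/4) are the negated parameters.
Term ratio: r(k) = (5/9) * (k-3) (k+5/6) / [(k-5/2) (k+2) (k+1)] - poly over poly, x = (5/9) from leading terms; C = 7/4 at k = 0.

Canonical form: C = 7/4 times 2F2 with upper {-3, 5/6}, lower {-5/2, 2}, x = 5/9. Verdict: terminating. (-3)_k vanishes past k = 3, leaving a 4-term sum, computed directly. Exact value: 13463177/5668704.


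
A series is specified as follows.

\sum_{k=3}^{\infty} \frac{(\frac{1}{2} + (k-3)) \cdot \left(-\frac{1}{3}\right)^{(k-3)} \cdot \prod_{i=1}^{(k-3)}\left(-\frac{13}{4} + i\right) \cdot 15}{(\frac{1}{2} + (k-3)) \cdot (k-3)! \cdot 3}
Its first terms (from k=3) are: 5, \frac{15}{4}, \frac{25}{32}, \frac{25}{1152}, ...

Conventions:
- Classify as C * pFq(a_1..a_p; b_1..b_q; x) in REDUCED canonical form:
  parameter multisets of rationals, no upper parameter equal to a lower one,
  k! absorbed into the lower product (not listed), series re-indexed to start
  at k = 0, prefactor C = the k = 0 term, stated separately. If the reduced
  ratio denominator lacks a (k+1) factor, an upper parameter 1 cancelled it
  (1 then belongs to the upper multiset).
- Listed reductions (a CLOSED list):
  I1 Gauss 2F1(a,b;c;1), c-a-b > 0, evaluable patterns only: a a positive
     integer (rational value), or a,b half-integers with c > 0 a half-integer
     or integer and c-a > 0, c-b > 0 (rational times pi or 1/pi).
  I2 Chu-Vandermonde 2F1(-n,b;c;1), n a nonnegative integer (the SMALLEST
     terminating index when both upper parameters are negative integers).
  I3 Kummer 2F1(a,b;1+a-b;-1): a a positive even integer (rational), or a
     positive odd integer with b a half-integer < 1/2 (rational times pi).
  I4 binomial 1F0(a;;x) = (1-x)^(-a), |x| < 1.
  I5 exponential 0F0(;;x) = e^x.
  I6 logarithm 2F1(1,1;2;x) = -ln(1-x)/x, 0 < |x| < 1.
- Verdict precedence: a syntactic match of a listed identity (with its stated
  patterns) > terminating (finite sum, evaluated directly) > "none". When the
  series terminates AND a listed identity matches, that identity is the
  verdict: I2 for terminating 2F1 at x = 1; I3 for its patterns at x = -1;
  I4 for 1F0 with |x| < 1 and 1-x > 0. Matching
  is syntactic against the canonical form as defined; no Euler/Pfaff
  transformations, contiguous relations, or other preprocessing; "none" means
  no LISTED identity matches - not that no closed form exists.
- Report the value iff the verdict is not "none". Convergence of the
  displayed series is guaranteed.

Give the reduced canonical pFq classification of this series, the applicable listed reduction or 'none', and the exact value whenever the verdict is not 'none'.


The tell: with t_0 = 5, the constant factors (prefactor 5) combine into one prefactor.
Term ratio: r(k) = -\frac{1}{3} * (k-\frac{9}{4}) / [(k+1)] - rational; roots negated = parameters, x = -\frac{1}{3}, C = 5.

At argument -\frac{1}{3}: a 1F0 with upper {-\frac{9}{4}}, lower {-}, scaled by C = 5. Verdict: this is the I4 binomial reduction (the 1F0 binomial series: exponent 9/4, x = -\frac{1}{3}). Sum: 5 \cdot \left(\frac{4}{3}\right)^{\frac{9}{4}}.


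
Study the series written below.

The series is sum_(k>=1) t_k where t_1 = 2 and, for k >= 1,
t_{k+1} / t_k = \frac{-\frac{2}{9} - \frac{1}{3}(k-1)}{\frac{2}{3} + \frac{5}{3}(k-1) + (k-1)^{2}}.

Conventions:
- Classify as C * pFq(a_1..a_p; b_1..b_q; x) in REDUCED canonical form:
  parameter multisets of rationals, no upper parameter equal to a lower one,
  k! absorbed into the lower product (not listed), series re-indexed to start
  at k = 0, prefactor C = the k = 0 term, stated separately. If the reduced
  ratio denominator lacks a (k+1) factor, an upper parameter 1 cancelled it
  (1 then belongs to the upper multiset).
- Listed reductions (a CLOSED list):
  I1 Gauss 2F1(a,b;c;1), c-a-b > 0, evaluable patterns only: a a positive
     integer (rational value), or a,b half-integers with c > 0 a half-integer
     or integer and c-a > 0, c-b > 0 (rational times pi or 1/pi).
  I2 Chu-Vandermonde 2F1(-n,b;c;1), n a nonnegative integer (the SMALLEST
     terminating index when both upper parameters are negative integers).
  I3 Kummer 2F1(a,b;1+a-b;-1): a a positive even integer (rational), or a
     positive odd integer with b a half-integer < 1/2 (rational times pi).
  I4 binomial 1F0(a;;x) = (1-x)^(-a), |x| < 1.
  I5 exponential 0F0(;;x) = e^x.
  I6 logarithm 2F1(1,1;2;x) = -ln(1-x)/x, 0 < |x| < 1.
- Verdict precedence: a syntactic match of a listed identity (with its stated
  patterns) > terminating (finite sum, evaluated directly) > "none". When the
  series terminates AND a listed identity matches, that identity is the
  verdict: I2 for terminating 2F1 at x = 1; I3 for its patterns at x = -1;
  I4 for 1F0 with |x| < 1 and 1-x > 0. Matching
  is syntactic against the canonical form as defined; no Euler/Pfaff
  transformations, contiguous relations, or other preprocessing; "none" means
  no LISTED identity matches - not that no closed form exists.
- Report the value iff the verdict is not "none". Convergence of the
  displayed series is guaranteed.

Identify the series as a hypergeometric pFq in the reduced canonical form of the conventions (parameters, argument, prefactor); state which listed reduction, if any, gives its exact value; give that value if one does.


At argument -\frac{1}{3}: a 0F0 with upper {-}, lower {-}, scaled by C = 2. Verdict at x = -\frac{1}{3}: the I5 exponential reduction matches (the 0F0 exponential series at x = -\frac{1}{3}). Exact value: 2 \cdot e^{-\frac{1}{3}}.

First insight: t_0 being 2, the expanded ratio factors over Q; prefactor 2, roots give parameters.
Consecutive-term ratio: r(k) = -\frac{1}{3} * 1 / [(k+1)] - rational; roots negated = parameters, x = -\frac{1}{3}, C = 2.


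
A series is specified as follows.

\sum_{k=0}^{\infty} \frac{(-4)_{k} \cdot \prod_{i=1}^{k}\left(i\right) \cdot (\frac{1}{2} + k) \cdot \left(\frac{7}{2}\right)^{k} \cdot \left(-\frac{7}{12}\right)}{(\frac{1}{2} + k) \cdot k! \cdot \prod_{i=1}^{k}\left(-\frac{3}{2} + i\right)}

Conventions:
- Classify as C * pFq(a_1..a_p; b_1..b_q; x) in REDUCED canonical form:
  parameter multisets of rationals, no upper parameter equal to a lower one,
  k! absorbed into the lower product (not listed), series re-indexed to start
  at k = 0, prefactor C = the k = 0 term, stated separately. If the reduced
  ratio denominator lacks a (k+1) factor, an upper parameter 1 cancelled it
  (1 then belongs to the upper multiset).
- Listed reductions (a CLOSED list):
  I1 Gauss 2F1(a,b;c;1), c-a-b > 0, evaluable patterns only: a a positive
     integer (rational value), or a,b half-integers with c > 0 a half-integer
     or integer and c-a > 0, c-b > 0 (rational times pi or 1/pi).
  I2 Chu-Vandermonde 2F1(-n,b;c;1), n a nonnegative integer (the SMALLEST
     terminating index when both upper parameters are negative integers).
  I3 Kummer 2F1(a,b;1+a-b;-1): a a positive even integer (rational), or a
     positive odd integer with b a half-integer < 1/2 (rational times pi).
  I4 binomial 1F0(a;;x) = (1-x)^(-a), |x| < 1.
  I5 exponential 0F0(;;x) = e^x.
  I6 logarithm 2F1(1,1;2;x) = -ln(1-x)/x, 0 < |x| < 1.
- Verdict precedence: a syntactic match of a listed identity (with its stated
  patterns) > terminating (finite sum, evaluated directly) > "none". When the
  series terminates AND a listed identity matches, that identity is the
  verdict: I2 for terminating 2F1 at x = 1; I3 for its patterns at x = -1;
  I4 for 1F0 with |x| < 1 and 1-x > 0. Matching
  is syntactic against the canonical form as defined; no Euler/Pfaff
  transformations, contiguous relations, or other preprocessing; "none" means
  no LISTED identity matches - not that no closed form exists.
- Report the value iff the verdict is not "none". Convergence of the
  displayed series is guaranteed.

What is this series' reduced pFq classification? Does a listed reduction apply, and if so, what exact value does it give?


Structural cue: t_0 = -\frac{7}{12} here, and striking the common factor k + 1/2 reduces the term (C = -7/12, x = 7/2).
Ratio: r(k) = \frac{7}{2} * (k-4) (k+1) / [(k-\frac{1}{2}) (k+1)] - rational in k, leading ratio \frac{7}{2}; with t_0 = -\frac{7}{12}, classification follows.

The series (x = \frac{7}{2}) is 2F1: upper {-4, 1}, lower {-\frac{1}{2}}, prefactor -\frac{7}{12}. Verdict: terminating. With -4 upstairs the series is a 5-term polynomial sum; evaluated term by term. Value: \frac{19327}{20}.


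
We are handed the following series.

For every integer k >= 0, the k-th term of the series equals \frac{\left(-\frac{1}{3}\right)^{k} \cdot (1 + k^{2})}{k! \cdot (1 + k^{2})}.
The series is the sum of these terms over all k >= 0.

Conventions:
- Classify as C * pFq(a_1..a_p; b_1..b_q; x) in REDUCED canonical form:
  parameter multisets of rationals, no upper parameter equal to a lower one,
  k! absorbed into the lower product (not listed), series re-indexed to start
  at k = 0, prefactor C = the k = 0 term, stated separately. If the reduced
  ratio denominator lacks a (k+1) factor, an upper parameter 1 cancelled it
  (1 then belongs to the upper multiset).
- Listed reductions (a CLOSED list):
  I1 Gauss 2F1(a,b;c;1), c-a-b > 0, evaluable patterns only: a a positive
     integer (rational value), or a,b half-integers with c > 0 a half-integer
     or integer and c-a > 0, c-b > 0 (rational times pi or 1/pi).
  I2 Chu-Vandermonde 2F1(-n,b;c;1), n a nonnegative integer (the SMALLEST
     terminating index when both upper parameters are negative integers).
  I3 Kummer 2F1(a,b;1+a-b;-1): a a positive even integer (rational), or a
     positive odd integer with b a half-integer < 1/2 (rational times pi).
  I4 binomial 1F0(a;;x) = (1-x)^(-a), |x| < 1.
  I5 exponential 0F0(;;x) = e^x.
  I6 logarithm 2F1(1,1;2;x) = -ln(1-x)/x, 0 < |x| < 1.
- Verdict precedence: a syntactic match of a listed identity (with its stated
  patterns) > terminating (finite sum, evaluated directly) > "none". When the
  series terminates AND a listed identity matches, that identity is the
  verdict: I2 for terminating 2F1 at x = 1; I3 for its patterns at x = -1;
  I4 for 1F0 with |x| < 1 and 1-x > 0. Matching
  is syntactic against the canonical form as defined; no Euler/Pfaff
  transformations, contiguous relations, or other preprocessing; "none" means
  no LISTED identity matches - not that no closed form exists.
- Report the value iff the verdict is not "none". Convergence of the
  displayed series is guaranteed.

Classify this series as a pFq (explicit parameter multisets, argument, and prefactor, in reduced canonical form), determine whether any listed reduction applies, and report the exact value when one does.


Reduced: x = -\frac{1}{3}, 0F0, upper = {-}, lower = {-}, C = 1. Verdict: this is the I5 exponential reduction (the 0F0 exponential series at x = -\frac{1}{3}). Hence: e^{-\frac{1}{3}}.

Key observation: x = -\frac{1}{3} and striking the common factor k^2 + 1 reduces the term (C = 1, x = -1/3).
Ratio: r(k) = -\frac{1}{3} * 1 / [(k+1)] - rational in k, leading ratio -\frac{1}{3}; with t_0 = 1, classification follows.


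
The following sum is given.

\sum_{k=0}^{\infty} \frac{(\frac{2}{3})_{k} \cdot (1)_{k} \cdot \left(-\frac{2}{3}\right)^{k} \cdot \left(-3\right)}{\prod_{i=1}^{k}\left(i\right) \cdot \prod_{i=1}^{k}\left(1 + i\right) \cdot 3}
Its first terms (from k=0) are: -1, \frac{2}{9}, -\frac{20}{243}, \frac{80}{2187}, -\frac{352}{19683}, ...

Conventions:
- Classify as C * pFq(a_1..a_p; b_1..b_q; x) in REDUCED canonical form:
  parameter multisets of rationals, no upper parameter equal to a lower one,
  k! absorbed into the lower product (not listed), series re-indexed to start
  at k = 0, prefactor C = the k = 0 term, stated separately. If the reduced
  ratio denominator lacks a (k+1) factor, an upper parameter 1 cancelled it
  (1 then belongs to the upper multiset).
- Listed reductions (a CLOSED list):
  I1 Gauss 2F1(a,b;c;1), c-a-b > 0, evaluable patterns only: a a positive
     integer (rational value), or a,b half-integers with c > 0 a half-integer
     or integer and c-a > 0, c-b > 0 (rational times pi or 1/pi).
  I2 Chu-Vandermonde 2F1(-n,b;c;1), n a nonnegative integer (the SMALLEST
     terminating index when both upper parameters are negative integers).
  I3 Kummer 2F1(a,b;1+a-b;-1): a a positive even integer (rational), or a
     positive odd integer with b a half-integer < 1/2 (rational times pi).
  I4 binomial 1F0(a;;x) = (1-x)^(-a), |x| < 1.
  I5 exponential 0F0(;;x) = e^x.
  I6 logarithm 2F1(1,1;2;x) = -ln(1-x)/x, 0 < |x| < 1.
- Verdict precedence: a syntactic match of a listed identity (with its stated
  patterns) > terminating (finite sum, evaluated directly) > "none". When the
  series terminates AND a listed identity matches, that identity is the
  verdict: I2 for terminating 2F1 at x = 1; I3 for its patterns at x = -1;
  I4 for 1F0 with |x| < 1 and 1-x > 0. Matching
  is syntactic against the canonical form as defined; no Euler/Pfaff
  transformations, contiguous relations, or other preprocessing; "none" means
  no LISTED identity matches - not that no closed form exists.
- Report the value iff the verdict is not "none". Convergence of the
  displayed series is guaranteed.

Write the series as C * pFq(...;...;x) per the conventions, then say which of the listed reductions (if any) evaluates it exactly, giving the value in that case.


Classification (C = -1): 2F1 with upper {\frac{2}{3}, 1}, lower {2}, argument x = -\frac{2}{3}. Verdict: none - at argument -\frac{2}{3} the multisets {\frac{2}{3}, 1} ; {2} match no listed identity.

Structural cue: from the first term -1: the constant factors (C = -1) combine into one prefactor.
Ratio: r(k) = -\frac{2}{3} * (k+\frac{2}{3}) (k+1) / [(k+2) (k+1)] - poly over poly, x = -\frac{2}{3} from leading terms; C = -1 at k = 0.


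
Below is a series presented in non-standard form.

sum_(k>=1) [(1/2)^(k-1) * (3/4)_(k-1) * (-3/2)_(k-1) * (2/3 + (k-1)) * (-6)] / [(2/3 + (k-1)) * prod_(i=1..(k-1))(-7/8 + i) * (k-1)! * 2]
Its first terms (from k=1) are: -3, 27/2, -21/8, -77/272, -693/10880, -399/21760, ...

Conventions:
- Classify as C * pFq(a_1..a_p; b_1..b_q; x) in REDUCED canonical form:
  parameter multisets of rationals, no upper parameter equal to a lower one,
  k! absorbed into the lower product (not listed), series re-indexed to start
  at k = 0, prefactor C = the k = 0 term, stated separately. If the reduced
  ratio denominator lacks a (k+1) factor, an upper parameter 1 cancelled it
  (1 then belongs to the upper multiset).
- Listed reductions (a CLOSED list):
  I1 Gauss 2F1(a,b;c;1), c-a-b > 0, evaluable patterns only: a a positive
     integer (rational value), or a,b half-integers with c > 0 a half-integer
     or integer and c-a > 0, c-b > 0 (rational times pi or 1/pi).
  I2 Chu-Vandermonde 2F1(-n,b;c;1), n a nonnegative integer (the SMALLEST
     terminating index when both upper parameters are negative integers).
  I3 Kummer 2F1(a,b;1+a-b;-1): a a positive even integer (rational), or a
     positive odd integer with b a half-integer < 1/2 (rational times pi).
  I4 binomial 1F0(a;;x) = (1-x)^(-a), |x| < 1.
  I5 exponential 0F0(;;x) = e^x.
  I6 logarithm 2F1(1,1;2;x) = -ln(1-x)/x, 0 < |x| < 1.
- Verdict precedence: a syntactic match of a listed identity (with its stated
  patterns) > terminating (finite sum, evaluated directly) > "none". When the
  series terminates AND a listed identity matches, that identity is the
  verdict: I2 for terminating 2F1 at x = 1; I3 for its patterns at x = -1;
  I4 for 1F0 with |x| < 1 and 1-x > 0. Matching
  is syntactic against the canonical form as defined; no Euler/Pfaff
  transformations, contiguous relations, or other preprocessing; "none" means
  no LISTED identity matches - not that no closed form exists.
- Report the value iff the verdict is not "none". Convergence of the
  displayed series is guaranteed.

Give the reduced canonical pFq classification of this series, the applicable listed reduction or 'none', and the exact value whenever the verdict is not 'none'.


The tell: from the first term -3: the factor k + 2/3 cancels (top and bottom), leaving C = -3, x = 1/2.
Term ratio: r(k) = (1/2) * (k-3/2) (k+3/4) / [(k+1/8) (k+1)] ; factor over Q: parameters, x = (1/2), and C = -3.

At argument 1/2: a 2F1 with upper {-3/2, 3/4}, lower {1/8}, scaled by C = -3. Verdict: none. Every listed pattern misses the 2F1 form at 1/2, upper {-3/2, 3/4}.


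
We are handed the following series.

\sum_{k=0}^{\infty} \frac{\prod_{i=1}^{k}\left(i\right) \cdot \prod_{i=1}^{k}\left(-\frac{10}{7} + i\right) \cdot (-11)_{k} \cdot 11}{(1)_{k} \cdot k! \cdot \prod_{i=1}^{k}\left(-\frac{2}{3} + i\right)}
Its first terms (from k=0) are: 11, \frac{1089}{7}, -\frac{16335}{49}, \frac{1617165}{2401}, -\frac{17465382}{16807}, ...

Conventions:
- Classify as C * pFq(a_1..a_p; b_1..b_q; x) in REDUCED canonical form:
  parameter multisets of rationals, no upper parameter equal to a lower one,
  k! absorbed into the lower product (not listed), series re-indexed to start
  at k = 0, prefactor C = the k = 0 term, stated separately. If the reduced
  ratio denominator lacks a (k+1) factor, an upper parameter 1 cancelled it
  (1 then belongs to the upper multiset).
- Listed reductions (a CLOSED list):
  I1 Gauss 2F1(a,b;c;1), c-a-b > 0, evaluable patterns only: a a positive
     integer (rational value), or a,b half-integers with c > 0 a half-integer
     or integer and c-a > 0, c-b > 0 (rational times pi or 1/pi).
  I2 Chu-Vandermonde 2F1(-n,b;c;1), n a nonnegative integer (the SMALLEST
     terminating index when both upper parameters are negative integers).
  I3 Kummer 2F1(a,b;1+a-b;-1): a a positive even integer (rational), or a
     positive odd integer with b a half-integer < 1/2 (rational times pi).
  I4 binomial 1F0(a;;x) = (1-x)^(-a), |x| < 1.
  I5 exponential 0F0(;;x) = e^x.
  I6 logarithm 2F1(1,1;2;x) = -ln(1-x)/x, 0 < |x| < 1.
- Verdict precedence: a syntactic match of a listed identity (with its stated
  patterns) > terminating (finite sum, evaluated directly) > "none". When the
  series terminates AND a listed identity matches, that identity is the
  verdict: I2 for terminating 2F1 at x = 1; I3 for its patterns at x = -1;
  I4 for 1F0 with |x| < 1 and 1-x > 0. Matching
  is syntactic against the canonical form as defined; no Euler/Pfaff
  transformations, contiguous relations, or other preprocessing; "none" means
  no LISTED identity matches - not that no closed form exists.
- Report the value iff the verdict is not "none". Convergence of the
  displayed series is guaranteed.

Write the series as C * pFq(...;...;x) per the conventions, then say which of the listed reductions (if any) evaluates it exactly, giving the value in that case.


x = 1 here; the reduced form reads 2F1, upper {-11, -\frac{3}{7}}, lower {\frac{1}{3}}, C = 11. Verdict at x = 1: the Chu-Vandermonde identity I2 matches (terminating 2F1 at x = 1 with n = 11, b = -3/7, c = \frac{1}{3}). Sum: \frac{50595077355554996}{741879152686399}.

Structural cue: with t_0 = 11, the parameter 1 appears in both the upper and lower lists and cancels.
Ratio: r(k) = 1 * (k-11) (k-\frac{3}{7}) / [(k+\frac{1}{3}) (k+1)] - poly over poly, x = 1 from leading terms; C = 11 at k = 0.


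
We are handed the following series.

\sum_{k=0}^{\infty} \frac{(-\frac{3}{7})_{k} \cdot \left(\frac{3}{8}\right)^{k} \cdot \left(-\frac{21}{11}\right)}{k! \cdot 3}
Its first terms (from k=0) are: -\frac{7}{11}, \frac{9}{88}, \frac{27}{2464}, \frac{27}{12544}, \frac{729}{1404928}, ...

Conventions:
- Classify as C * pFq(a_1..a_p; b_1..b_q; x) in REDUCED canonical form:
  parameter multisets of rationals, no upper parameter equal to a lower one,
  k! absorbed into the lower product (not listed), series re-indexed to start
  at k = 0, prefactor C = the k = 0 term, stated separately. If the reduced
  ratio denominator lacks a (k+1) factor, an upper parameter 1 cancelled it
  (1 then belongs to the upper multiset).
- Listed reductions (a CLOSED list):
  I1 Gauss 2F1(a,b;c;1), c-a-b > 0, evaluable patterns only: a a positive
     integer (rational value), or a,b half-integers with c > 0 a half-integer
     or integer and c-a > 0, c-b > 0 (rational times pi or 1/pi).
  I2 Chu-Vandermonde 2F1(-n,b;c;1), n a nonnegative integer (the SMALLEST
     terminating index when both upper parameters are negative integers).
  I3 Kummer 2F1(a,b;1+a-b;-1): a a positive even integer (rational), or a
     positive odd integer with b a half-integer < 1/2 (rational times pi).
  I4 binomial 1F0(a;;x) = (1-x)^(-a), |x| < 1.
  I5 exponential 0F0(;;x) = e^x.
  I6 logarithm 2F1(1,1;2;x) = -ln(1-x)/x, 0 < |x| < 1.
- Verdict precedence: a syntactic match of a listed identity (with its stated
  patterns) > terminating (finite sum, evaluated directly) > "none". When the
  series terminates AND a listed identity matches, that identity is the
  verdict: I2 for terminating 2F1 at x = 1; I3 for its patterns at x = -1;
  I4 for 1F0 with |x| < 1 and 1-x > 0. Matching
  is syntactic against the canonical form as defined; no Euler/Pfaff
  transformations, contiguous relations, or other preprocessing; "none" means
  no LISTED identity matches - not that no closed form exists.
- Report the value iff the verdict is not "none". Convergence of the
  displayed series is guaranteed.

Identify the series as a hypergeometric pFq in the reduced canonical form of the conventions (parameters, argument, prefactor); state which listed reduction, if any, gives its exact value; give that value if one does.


x = \frac{3}{8} here; the reduced form reads 1F0, upper {-\frac{3}{7}}, lower {-}, C = -\frac{7}{11}. Verdict at x = \frac{3}{8}: the binomial series (I4) matches (the 1F0 binomial series: exponent 3/7, x = \frac{3}{8}). Sum: \left(-\frac{7}{11}\right) \cdot \left(\frac{5}{8}\right)^{\frac{3}{7}}.

First insight: t_0 = -\frac{7}{11} here, and the constant factors (C = -7/11) combine into one prefactor.
Ratio: r(k) = \frac{3}{8} * (k-\frac{3}{7}) / [(k+1)] - rational; roots negated = parameters, x = \frac{3}{8}, C = -\frac{7}{11}.


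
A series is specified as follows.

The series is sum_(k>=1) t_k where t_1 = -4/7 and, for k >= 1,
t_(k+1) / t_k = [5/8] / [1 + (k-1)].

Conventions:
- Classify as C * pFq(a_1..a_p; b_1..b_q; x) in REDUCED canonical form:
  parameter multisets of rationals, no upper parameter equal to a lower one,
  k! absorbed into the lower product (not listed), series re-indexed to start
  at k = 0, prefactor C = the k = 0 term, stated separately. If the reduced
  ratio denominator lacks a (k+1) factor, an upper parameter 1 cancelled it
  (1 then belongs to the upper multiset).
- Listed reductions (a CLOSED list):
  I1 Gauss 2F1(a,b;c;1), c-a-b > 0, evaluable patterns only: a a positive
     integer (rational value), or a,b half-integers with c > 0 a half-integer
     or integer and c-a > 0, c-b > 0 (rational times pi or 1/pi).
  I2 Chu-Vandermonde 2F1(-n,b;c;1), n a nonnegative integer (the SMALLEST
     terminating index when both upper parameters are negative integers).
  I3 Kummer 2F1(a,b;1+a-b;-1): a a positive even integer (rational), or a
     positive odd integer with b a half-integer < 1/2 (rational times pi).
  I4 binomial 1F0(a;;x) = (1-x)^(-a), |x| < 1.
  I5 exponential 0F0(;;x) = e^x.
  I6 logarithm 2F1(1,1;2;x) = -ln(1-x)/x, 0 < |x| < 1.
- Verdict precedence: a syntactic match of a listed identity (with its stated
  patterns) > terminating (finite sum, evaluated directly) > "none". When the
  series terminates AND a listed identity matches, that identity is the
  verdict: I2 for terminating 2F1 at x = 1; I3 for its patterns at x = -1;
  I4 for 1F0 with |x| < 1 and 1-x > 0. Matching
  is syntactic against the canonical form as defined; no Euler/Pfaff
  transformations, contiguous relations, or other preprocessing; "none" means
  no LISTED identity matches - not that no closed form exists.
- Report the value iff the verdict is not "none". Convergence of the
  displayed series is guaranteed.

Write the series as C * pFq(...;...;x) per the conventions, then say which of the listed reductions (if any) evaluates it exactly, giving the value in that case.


At argument 5/8: a 0F0 with upper {-}, lower {-}, scaled by C = -4/7. Verdict: the exponential series (I5) applies (the 0F0 exponential series at x = 5/8). Exact value: (-4/7) * e^(5/8).

The tell: t_0 = -4/7 here, and the expanded ratio factors over Q; C = -4/7, roots give parameters.
Term ratio: r(k) = (5/8) * 1 / [(k+1)] ; factor over Q: parameters, x = (5/8), and C = -4/7.
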